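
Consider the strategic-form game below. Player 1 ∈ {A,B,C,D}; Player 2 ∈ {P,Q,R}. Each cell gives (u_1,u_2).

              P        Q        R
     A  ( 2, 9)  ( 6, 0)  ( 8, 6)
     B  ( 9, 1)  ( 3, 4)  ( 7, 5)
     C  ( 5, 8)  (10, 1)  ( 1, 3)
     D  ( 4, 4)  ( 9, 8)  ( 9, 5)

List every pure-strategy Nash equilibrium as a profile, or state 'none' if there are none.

No pure NE.

(A,P): not NE [P1→B gives 9>2]
(A,Q): not NE [P1→C gives 10>6; P2→P gives 9>0]
(A,R): not NE [P1→D gives 9>8; P2→P gives 9>6]
(B,P): not NE [P2→R gives 5>1]
(B,Q): not NE [P1→C gives 10>3; P2→R gives 5>4]
(B,R): not NE [P1→D gives 9>7]
(C,P): not NE [P1→B gives 9>5]
(C,Q): not NE [P2→P gives 8>1]
(C,R): not NE [P1→D gives 9>1; P2→P gives 8>3]
(D,P): not NE [P1→B gives 9>4; P2→Q gives 8>4]
(D,Q): not NE [P1→C gives 10>9]
(D,R): not NE [P2→Q gives 8>5]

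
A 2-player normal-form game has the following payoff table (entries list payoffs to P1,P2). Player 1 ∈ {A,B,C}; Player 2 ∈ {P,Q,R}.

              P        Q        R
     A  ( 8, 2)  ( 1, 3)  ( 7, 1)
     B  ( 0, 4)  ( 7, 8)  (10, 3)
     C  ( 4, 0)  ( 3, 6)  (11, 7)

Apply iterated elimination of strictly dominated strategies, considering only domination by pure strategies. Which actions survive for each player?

Survivors P1:{B,C} P2:{Q,R}

P2 drop P (Q beats it: A:3>2 B:8>4 C:6>0)
P1 drop A (B beats it: Q:7>1 R:10>7)
P1→{B,C} P2→{Q,R}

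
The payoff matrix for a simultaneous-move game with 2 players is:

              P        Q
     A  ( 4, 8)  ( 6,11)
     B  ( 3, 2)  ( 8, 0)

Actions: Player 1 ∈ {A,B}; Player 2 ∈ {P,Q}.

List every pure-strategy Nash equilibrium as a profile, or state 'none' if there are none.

No pure NE.

(A,P): not NE [P2→Q gives 11>8]
(A,Q): not NE [P1→B gives 8>6]
(B,P): not NE [P1→A gives 4>3]
(B,Q): not NE [P2→P gives 2>0]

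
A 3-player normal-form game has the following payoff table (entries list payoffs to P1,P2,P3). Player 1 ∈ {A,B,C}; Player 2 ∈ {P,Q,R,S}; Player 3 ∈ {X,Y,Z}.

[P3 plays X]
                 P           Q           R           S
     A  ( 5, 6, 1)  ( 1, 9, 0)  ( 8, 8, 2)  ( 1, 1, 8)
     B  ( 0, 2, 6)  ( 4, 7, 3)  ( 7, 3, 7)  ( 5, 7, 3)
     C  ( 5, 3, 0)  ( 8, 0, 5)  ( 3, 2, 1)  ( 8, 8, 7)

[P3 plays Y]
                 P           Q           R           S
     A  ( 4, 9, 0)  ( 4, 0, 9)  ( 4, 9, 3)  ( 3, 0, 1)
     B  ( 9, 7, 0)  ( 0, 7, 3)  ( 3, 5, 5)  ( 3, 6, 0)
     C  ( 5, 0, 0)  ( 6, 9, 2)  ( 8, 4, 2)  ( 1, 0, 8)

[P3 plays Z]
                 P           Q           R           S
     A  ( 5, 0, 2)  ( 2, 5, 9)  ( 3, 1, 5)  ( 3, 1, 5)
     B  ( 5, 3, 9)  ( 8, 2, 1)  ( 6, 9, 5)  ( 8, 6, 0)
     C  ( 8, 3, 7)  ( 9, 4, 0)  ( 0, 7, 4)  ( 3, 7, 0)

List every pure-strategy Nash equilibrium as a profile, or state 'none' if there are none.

(A,P,X): not NE [P2→Q gives 9>6; P3→Z gives 2>1]
(A,P,Y): not NE [P1→B gives 9>4; P3→Z gives 2>0]
(A,P,Z): not NE [P1→C gives 8>5; P2→Q gives 5>0]
(A,Q,X): not NE [P1→C gives 8>1; P3→Z gives 9>0]
(A,Q,Y): not NE [P1→C gives 6>4; P2→R gives 9>0]
(A,Q,Z): not NE [P1→C gives 9>2]
(A,R,X): not NE [P2→Q gives 9>8; P3→Z gives 5>2]
(A,R,Y): not NE [P1→C gives 8>4; P3→Z gives 5>3]
(A,R,Z): not NE [P1→B gives 6>3; P2→Q gives 5>1]
(A,S,X): not NE [P1→C gives 8>1; P2→Q gives 9>1]
(A,S,Y): not NE [P2→R gives 9>0; P3→X gives 8>1]
(A,S,Z): not NE [P1→B gives 8>3; P2→Q gives 5>1; P3→X gives 8>5]
(B,P,X): not NE [P1→C gives 5>0; P2→S gives 7>2; P3→Z gives 9>6]
(B,P,Y): not NE [P3→Z gives 9>0]
(B,P,Z): not NE [P1→C gives 8>5; P2→R gives 9>3]
(B,Q,X): not NE [P1→C gives 8>4]
(B,Q,Y): not NE [P1→C gives 6>0]
(B,Q,Z): not NE [P1→C gives 9>8; P2→R gives 9>2; P3→Y gives 3>1]
(B,R,X): not NE [P1→A gives 8>7; P2→S gives 7>3]
(B,R,Y): not NE [P1→C gives 8>3; P2→Q gives 7>5; P3→X gives 7>5]
(B,R,Z): not NE [P3→X gives 7>5]
(B,S,X): not NE [P1→C gives 8>5]
(B,S,Y): not NE [P2→Q gives 7>6; P3→X gives 3>0]
(B,S,Z): not NE [P2→R gives 9>6; P3→X gives 3>0]
(C,P,X): not NE [P2→S gives 8>3; P3→Z gives 7>0]
(C,P,Y): not NE [P1→B gives 9>5; P2→Q gives 9>0; P3→Z gives 7>0]
(C,P,Z): not NE [P2→S gives 7>3]
(C,Q,X): not NE [P2→S gives 8>0]
(C,Q,Y): not NE [P3→X gives 5>2]
(C,Q,Z): not NE [P2→S gives 7>4; P3→X gives 5>0]
(C,R,X): not NE [P1→A gives 8>3; P2→S gives 8>2; P3→Z gives 4>1]
(C,R,Y): not NE [P2→Q gives 9>4; P3→Z gives 4>2]
(C,R,Z): not NE [P1→B gives 6>0]
(C,S,X): not NE [P3→Y gives 8>7]
(C,S,Y): not NE [P1→B gives 3>1; P2→Q gives 9>0]
(C,S,Z): not NE [P1→B gives 8>3; P3→Y gives 8>0]

PSNE: ∅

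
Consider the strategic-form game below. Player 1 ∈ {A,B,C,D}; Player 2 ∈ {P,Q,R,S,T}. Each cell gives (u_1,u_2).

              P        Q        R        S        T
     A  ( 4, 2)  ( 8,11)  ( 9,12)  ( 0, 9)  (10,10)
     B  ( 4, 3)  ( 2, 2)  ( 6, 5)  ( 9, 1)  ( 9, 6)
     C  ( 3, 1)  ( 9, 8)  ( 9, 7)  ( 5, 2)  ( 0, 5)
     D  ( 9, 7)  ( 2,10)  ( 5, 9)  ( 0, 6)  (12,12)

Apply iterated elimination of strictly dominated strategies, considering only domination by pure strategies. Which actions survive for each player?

Survivors P1:{A,C,D} P2:{Q,R,T}

P2 drop P (R beats it: A:12>2 B:5>3 C:7>1 D:9>7)
P2 drop S (Q beats it: A:11>9 B:2>1 C:8>2 D:10>6)
P1 drop B (A beats it: Q:8>2 R:9>6 T:10>9)
P1→{A,C,D} P2→{Q,R,T}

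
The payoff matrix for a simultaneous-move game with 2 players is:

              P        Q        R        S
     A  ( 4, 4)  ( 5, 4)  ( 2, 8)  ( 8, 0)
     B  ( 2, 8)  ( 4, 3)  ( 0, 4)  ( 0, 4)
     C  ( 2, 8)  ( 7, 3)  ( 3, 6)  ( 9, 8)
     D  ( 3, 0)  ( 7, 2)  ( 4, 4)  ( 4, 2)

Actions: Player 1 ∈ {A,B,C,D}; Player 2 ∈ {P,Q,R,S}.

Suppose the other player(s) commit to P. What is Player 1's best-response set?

u_1(A vs P) = 4
u_1(B vs P) = 2
u_1(C vs P) = 2
u_1(D vs P) = 3
max payoff 4 at {A}

BR_1 = {A}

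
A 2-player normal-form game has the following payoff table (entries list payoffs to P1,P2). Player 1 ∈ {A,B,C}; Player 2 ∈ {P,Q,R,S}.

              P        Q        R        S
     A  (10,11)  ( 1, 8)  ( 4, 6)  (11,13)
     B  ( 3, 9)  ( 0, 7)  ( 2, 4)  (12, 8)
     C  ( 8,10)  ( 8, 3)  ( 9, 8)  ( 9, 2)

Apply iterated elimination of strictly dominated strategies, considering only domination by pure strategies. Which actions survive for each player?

P2 drop Q (P beats it: A:11>8 B:9>7 C:10>3)
P2 drop R (P beats it: A:11>6 B:9>4 C:10>8)
P1 drop C (A beats it: P:10>8 S:11>9)
P1→{A,B} P2→{P,S}

Survivors P1:{A,B} P2:{P,S}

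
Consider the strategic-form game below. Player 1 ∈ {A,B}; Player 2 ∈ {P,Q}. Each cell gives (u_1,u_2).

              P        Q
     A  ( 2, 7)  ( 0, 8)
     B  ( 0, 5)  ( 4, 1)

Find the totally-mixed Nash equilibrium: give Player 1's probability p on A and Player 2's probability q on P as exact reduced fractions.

P1 indiff ⇒ q·2+(1-q)·0 = q·0+(1-q)·4 ⇒ q(2) = (1-q)(4) ⇒ q = 2/3
P2 indiff ⇒ p·7+(1-p)·5 = p·8+(1-p)·1 ⇒ p(-1) = (1-p)(-4) ⇒ p = 4/5

P1 mixes 4/5 on A; P2 mixes 2/3 on P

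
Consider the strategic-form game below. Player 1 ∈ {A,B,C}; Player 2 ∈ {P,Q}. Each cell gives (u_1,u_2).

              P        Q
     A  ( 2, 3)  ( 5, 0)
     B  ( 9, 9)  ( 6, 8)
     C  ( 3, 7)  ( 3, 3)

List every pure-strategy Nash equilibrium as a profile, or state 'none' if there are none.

(A,P): not NE [P1→B gives 9>2]
(A,Q): not NE [P1→B gives 6>5; P2→P gives 3>0]
(B,P): NE
(B,Q): not NE [P2→P gives 9>8]
(C,P): not NE [P1→B gives 9>3]
(C,Q): not NE [P1→B gives 6>3; P2→P gives 7>3]

NE set: (B,P)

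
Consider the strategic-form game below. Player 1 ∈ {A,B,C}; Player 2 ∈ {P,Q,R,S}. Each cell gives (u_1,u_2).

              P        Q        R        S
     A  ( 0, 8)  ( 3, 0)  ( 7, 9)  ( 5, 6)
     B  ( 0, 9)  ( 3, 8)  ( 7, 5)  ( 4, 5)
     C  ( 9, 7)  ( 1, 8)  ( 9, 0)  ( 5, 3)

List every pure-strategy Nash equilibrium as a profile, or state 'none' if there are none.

Equilibria: none

(A,P): not NE [P1→C gives 9>0; P2→R gives 9>8]
(A,Q): not NE [P2→R gives 9>0]
(A,R): not NE [P1→C gives 9>7]
(A,S): not NE [P2→R gives 9>6]
(B,P): not NE [P1→C gives 9>0]
(B,Q): not NE [P2→P gives 9>8]
(B,R): not NE [P1→C gives 9>7; P2→P gives 9>5]
(B,S): not NE [P1→C gives 5>4; P2→P gives 9>5]
(C,P): not NE [P2→Q gives 8>7]
(C,Q): not NE [P1→B gives 3>1]
(C,R): not NE [P2→Q gives 8>0]
(C,S): not NE [P2→Q gives 8>3]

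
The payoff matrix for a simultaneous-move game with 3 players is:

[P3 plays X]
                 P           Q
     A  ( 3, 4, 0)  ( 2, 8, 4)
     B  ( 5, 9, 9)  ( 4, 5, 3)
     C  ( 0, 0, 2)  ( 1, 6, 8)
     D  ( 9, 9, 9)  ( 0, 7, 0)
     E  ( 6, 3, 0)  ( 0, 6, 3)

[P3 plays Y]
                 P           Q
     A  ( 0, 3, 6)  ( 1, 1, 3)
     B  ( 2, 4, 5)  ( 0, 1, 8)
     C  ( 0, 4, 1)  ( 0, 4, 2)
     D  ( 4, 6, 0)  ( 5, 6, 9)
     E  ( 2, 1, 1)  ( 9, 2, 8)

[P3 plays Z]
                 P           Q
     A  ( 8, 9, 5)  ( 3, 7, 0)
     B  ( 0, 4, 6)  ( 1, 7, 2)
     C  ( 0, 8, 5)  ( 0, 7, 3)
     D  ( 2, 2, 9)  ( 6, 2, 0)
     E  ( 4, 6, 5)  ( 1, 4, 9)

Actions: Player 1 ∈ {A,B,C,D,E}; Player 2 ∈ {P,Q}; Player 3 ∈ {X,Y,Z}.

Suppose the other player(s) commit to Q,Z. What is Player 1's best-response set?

BR_1 = {D}

u_1(A vs Q,Z) = 3
u_1(B vs Q,Z) = 1
u_1(C vs Q,Z) = 0
u_1(D vs Q,Z) = 6
u_1(E vs Q,Z) = 1
max payoff 6 at {D}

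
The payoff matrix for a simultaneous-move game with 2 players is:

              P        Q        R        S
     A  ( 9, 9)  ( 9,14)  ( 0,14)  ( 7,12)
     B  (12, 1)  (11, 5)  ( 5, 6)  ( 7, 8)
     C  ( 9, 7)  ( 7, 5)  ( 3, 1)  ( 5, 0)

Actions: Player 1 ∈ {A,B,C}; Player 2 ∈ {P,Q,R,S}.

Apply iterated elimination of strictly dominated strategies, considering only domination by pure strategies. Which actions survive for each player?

Remaining: P1:{A,B} P2:{Q,R,S}

P1 drop C (B beats it: P:12>9 Q:11>7 R:5>3 S:7>5)
P2 drop P (Q beats it: A:14>9 B:5>1)
P1→{A,B} P2→{Q,R,S}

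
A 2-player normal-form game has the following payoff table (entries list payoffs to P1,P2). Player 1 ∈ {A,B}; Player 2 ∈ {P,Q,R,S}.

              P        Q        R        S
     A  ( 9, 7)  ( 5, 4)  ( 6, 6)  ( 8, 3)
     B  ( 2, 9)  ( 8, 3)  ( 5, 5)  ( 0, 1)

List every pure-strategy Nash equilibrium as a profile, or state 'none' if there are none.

(A,P): NE
(A,Q): not NE [P1→B gives 8>5; P2→P gives 7>4]
(A,R): not NE [P2→P gives 7>6]
(A,S): not NE [P2→P gives 7>3]
(B,P): not NE [P1→A gives 9>2]
(B,Q): not NE [P2→P gives 9>3]
(B,R): not NE [P1→A gives 6>5; P2→P gives 9>5]
(B,S): not NE [P1→A gives 8>0; P2→P gives 9>1]

NE set: (A,P)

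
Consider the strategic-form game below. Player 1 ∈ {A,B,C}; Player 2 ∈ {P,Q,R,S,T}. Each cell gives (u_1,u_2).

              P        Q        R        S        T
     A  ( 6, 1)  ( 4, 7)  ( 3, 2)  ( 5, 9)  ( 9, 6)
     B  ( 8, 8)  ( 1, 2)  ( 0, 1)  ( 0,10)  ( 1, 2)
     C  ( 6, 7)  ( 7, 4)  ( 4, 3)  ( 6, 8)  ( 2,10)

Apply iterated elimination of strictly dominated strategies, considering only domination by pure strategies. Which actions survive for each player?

P2 drop P (S beats it: A:9>1 B:10>8 C:8>7)
P1 drop B (A beats it: Q:4>1 R:3>0 S:5>0 T:9>1)
P2 drop Q (S beats it: A:9>7 C:8>4)
P2 drop R (S beats it: A:9>2 C:8>3)
P1→{A,C} P2→{S,T}

Survivors P1:{A,C} P2:{S,T}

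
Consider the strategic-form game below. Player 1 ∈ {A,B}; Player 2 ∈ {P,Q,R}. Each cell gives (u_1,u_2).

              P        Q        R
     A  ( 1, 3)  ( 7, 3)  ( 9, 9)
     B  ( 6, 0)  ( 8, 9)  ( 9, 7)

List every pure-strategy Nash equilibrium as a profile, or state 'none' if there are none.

NE set: (A,R), (B,Q)

(A,P): not NE [P1→B gives 6>1; P2→R gives 9>3]
(A,Q): not NE [P1→B gives 8>7; P2→R gives 9>3]
(A,R): NE
(B,P): not NE [P2→Q gives 9>0]
(B,Q): NE
(B,R): not NE [P2→Q gives 9>7]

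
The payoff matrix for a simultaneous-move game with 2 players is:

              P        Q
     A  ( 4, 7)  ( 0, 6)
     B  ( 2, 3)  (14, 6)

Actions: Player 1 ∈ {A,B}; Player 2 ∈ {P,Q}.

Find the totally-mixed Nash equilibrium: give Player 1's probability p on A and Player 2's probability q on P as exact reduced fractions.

(p,q) = (3/4, 7/8)

P1 indiff ⇒ q·4+(1-q)·0 = q·2+(1-q)·14 ⇒ q(2) = (1-q)(14) ⇒ q = 7/8
P2 indiff ⇒ p·7+(1-p)·3 = p·6+(1-p)·6 ⇒ p(1) = (1-p)(3) ⇒ p = 3/4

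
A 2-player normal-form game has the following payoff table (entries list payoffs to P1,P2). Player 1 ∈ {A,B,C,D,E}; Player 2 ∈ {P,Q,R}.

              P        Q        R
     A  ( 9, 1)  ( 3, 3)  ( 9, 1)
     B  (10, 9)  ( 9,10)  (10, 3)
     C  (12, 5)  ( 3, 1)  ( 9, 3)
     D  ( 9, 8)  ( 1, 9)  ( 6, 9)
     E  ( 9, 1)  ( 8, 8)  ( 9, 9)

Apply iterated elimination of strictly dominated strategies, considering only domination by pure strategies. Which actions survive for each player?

P1 drop A (B beats it: P:10>9 Q:9>3 R:10>9)
P1 drop D (B beats it: P:10>9 Q:9>1 R:10>6)
P1 drop E (B beats it: P:10>9 Q:9>8 R:10>9)
P2 drop R (P beats it: B:9>3 C:5>3)
P1→{B,C} P2→{P,Q}

IESDS → P1:{B,C} P2:{P,Q}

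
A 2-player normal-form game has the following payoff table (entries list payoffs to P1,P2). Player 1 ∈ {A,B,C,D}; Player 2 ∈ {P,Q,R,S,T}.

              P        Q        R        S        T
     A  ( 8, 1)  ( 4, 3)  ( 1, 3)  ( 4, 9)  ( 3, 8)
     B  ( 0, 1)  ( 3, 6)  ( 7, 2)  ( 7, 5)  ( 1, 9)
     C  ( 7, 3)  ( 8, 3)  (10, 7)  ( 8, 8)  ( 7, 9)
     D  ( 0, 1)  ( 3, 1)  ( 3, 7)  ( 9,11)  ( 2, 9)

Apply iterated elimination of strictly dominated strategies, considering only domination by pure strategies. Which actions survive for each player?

IESDS → P1:{C,D} P2:{S,T}

P1 drop B (C beats it: P:7>0 Q:8>3 R:10>7 S:8>7 T:7>1)
P2 drop P (R beats it: A:3>1 C:7>3 D:7>1)
P1 drop A (C beats it: Q:8>4 R:10>1 S:8>4 T:7>3)
P2 drop Q (R beats it: C:7>3 D:7>1)
P2 drop R (S beats it: C:8>7 D:11>7)
P1→{C,D} P2→{S,T}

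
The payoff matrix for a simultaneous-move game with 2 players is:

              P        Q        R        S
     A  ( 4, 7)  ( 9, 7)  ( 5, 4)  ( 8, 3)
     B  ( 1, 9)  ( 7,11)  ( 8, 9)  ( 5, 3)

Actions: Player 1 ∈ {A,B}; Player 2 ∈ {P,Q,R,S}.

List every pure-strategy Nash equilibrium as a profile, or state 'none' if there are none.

(A,P): NE
(A,Q): NE
(A,R): not NE [P1→B gives 8>5; P2→Q gives 7>4]
(A,S): not NE [P2→Q gives 7>3]
(B,P): not NE [P1→A gives 4>1; P2→Q gives 11>9]
(B,Q): not NE [P1→A gives 9>7]
(B,R): not NE [P2→Q gives 11>9]
(B,S): not NE [P1→A gives 8>5; P2→Q gives 11>3]

PSNE = {(A,P), (A,Q)}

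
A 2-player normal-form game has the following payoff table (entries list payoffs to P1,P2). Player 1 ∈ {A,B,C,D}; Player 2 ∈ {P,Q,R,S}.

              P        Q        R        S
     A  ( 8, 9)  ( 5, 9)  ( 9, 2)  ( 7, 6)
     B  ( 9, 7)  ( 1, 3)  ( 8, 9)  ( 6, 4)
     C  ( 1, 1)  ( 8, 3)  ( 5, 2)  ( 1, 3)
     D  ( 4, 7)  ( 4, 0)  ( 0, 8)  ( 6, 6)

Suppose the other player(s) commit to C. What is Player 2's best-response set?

argmax u_2 = {Q,S}

u_2(P vs C) = 1
u_2(Q vs C) = 3
u_2(R vs C) = 2
u_2(S vs C) = 3
max payoff 3 at {Q,S}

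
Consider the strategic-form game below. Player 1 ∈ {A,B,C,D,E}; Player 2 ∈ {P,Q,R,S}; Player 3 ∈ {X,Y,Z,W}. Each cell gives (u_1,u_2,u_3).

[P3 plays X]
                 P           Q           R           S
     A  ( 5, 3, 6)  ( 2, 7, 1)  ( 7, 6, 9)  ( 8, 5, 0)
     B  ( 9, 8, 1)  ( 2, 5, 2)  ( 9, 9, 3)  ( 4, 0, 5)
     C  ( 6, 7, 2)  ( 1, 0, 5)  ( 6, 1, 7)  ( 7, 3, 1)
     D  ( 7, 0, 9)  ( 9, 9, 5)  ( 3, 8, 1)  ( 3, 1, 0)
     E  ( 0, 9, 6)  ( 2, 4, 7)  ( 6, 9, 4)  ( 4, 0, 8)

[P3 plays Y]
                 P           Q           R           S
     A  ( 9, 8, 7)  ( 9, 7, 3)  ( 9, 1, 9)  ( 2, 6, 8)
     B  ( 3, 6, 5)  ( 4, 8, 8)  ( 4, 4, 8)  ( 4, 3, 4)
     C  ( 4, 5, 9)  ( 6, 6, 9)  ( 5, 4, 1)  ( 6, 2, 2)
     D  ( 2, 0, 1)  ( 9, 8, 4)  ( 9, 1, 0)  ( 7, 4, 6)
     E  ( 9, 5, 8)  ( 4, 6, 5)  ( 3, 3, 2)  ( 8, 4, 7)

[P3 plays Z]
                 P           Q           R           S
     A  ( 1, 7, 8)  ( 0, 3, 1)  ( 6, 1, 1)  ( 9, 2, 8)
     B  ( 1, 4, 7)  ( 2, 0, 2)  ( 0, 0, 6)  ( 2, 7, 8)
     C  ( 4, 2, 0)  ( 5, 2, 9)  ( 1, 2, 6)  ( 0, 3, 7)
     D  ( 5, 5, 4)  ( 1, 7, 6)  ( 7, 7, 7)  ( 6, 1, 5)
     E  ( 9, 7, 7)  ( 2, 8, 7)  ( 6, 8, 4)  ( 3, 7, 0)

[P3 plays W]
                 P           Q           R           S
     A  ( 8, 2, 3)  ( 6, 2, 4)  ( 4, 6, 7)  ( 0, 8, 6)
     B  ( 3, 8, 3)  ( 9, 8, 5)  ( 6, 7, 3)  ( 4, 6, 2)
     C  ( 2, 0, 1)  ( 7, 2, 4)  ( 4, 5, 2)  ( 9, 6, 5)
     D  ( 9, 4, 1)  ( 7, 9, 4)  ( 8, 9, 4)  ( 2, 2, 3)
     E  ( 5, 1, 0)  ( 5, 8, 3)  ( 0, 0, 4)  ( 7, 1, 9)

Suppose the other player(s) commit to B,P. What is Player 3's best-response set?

u_3(X vs B,P) = 1
u_3(Y vs B,P) = 5
u_3(Z vs B,P) = 7
u_3(W vs B,P) = 3
max payoff 7 at {Z}

P3 best: {Z}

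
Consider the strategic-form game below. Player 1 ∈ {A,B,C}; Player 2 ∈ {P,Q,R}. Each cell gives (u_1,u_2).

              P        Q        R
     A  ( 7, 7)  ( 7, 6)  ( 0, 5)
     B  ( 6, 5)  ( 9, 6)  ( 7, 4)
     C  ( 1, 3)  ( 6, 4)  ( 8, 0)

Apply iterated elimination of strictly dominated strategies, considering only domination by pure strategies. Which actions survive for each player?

IESDS → P1:{A,B} P2:{P,Q}

P2 drop R (P beats it: A:7>5 B:5>4 C:3>0)
P1 drop C (A beats it: P:7>1 Q:7>6)
P1→{A,B} P2→{P,Q}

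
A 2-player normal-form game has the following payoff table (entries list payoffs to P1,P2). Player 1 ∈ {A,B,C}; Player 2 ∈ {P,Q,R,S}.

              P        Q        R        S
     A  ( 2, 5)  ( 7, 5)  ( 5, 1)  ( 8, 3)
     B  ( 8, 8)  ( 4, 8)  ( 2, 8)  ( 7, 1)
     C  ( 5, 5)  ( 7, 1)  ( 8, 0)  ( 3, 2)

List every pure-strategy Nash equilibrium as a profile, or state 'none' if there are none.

PSNE = {(A,Q), (B,P)}

(A,P): not NE [P1→B gives 8>2]
(A,Q): NE
(A,R): not NE [P1→C gives 8>5; P2→Q gives 5>1]
(A,S): not NE [P2→Q gives 5>3]
(B,P): NE
(B,Q): not NE [P1→C gives 7>4]
(B,R): not NE [P1→C gives 8>2]
(B,S): not NE [P1→A gives 8>7; P2→R gives 8>1]
(C,P): not NE [P1→B gives 8>5]
(C,Q): not NE [P2→P gives 5>1]
(C,R): not NE [P2→P gives 5>0]
(C,S): not NE [P1→A gives 8>3; P2→P gives 5>2]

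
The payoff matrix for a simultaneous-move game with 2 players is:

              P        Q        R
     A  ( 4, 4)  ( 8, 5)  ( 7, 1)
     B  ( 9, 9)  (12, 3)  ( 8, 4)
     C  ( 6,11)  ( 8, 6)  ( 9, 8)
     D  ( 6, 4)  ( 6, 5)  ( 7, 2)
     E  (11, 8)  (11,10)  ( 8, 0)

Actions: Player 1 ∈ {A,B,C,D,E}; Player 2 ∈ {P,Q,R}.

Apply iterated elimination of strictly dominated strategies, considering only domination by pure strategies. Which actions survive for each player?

Remaining: P1:{B,E} P2:{P,Q}

P1 drop A (B beats it: P:9>4 Q:12>8 R:8>7)
P1 drop D (B beats it: P:9>6 Q:12>6 R:8>7)
P2 drop R (P beats it: B:9>4 C:11>8 E:8>0)
P1 drop C (B beats it: P:9>6 Q:12>8)
P1→{B,E} P2→{P,Q}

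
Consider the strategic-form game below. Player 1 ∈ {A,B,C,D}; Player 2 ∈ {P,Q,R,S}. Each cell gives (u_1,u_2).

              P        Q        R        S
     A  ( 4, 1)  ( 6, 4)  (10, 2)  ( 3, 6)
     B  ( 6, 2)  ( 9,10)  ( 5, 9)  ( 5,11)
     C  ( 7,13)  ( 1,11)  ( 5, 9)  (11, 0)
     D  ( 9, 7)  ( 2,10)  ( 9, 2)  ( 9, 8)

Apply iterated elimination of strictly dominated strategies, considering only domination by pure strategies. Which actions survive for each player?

P2 drop R (Q beats it: A:4>2 B:10>9 C:11>9 D:10>2)
P1 drop A (B beats it: P:6>4 Q:9>6 S:5>3)
P1→{B,C,D} P2→{P,Q,S}

Remaining: P1:{B,C,D} P2:{P,Q,S}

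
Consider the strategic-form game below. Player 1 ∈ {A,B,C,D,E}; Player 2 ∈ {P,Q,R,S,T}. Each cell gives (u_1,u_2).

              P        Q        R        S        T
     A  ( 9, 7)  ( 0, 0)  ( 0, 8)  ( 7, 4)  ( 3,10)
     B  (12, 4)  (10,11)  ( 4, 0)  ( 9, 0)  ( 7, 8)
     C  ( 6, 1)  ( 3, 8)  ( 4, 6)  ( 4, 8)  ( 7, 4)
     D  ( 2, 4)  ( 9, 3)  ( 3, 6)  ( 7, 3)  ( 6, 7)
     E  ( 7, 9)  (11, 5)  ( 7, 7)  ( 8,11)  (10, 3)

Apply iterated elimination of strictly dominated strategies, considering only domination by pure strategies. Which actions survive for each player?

IESDS → P1:{B,E} P2:{P,Q,S}

P1 drop A (B beats it: P:12>9 Q:10>0 R:4>0 S:9>7 T:7>3)
P1 drop C (E beats it: P:7>6 Q:11>3 R:7>4 S:8>4 T:10>7)
P1 drop D (B beats it: P:12>2 Q:10>9 R:4>3 S:9>7 T:7>6)
P2 drop R (P beats it: B:4>0 E:9>7)
P2 drop T (Q beats it: B:11>8 E:5>3)
P1→{B,E} P2→{P,Q,S}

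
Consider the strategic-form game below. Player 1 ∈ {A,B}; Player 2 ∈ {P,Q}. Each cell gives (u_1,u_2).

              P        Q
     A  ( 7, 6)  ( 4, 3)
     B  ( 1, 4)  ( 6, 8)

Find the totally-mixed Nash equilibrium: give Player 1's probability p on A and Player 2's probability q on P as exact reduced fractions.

p=4/7, q=1/4

P1 indiff ⇒ q·7+(1-q)·4 = q·1+(1-q)·6 ⇒ q(6) = (1-q)(2) ⇒ q = 1/4
P2 indiff ⇒ p·6+(1-p)·4 = p·3+(1-p)·8 ⇒ p(3) = (1-p)(4) ⇒ p = 4/7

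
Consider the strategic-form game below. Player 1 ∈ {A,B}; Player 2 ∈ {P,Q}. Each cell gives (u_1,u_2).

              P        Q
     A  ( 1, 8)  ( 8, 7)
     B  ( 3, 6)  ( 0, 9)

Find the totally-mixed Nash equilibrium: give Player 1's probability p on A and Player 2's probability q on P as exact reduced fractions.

(p,q) = (3/4, 4/5)

P1 indiff ⇒ q·1+(1-q)·8 = q·3+(1-q)·0 ⇒ q(-2) = (1-q)(-8) ⇒ q = 4/5
P2 indiff ⇒ p·8+(1-p)·6 = p·7+(1-p)·9 ⇒ p(1) = (1-p)(3) ⇒ p = 3/4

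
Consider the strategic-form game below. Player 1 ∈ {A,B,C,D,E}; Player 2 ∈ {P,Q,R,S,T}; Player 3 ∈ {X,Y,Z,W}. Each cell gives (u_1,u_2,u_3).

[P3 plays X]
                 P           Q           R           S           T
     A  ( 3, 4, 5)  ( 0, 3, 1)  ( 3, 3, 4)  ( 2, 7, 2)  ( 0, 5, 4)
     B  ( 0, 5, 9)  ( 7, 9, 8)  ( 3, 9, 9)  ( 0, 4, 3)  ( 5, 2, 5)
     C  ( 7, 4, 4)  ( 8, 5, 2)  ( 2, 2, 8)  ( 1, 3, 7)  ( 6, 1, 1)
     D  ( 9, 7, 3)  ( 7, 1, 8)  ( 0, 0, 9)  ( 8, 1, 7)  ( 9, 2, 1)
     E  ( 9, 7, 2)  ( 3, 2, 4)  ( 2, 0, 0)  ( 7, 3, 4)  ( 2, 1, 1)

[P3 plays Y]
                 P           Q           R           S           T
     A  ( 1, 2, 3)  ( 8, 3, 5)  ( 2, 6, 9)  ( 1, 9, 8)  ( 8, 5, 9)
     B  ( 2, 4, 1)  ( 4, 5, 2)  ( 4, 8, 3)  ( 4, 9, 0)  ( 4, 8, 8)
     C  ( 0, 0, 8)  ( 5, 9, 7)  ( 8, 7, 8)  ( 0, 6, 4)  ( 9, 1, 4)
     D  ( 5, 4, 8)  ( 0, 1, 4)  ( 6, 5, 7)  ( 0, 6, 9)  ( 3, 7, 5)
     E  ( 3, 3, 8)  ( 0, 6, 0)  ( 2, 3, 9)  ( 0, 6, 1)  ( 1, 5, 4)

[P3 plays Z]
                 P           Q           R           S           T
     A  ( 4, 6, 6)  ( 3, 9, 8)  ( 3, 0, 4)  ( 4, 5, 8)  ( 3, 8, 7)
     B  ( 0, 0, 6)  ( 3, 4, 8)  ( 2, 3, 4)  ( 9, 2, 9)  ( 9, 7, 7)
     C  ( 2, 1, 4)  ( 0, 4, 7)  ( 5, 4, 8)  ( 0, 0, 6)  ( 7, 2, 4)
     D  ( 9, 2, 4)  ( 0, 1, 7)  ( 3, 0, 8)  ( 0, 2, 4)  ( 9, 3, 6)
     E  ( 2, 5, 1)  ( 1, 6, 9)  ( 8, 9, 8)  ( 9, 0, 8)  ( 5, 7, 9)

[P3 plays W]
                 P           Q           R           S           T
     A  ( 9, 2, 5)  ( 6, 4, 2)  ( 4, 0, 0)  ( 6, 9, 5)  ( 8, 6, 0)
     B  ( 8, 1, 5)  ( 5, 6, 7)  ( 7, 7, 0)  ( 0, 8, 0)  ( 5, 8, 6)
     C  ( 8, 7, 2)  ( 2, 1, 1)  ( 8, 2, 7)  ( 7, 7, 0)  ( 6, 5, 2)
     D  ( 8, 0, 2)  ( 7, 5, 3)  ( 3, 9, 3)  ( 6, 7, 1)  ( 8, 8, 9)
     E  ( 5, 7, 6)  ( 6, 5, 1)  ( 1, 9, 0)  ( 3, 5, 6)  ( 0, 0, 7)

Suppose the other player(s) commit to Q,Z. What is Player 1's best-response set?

u_1(A vs Q,Z) = 3
u_1(B vs Q,Z) = 3
u_1(C vs Q,Z) = 0
u_1(D vs Q,Z) = 0
u_1(E vs Q,Z) = 1
max payoff 3 at {A,B}

P1 best: {A,B}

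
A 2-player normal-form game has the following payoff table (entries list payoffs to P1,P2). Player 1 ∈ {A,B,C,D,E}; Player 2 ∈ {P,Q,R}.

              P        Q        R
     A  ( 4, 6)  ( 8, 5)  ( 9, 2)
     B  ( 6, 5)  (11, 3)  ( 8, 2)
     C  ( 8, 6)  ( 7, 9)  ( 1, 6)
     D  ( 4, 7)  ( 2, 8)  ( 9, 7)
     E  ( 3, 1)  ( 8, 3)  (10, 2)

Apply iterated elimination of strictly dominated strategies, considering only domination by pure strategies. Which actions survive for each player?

Remaining: P1:{B,C} P2:{P,Q}

P2 drop R (Q beats it: A:5>2 B:3>2 C:9>6 D:8>7 E:3>2)
P1 drop A (B beats it: P:6>4 Q:11>8)
P1 drop D (B beats it: P:6>4 Q:11>2)
P1 drop E (B beats it: P:6>3 Q:11>8)
P1→{B,C} P2→{P,Q}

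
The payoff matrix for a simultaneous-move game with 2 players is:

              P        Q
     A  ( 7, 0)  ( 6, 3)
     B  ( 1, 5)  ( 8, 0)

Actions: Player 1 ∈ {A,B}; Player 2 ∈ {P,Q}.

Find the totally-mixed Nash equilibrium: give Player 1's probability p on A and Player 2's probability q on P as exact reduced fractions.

p=5/8, q=1/4

P1 indiff ⇒ q·7+(1-q)·6 = q·1+(1-q)·8 ⇒ q(6) = (1-q)(2) ⇒ q = 1/4
P2 indiff ⇒ p·0+(1-p)·5 = p·3+(1-p)·0 ⇒ p(-3) = (1-p)(-5) ⇒ p = 5/8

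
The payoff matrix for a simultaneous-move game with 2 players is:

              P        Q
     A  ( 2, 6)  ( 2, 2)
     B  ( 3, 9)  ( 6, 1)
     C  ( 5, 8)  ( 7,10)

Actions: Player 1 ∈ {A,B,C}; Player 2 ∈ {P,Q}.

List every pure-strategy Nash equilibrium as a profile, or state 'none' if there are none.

PSNE = {(C,Q)}

(A,P): not NE [P1→C gives 5>2]
(A,Q): not NE [P1→C gives 7>2; P2→P gives 6>2]
(B,P): not NE [P1→C gives 5>3]
(B,Q): not NE [P1→C gives 7>6; P2→P gives 9>1]
(C,P): not NE [P2→Q gives 10>8]
(C,Q): NE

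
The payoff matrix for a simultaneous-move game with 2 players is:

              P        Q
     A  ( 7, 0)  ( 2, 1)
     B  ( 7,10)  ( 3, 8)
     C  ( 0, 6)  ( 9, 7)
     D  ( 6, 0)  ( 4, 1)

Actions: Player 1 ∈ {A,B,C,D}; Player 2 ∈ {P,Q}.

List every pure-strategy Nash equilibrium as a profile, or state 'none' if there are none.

Nash profiles: (B,P), (C,Q)

(A,P): not NE [P2→Q gives 1>0]
(A,Q): not NE [P1→C gives 9>2]
(B,P): NE
(B,Q): not NE [P1→C gives 9>3; P2→P gives 10>8]
(C,P): not NE [P1→B gives 7>0; P2→Q gives 7>6]
(C,Q): NE
(D,P): not NE [P1→B gives 7>6; P2→Q gives 1>0]
(D,Q): not NE [P1→C gives 9>4]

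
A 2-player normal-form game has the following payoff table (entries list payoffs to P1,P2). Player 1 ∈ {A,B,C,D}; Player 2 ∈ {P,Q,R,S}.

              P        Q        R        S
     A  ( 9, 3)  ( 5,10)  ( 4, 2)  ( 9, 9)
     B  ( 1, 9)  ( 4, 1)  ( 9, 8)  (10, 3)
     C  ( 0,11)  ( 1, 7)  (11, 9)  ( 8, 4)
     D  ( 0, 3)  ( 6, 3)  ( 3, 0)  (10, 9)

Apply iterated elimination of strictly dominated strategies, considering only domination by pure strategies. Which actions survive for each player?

P2 drop R (P beats it: A:3>2 B:9>8 C:11>9 D:3>0)
P1 drop C (A beats it: P:9>0 Q:5>1 S:9>8)
P1→{A,B,D} P2→{P,Q,S}

Remaining: P1:{A,B,D} P2:{P,Q,S}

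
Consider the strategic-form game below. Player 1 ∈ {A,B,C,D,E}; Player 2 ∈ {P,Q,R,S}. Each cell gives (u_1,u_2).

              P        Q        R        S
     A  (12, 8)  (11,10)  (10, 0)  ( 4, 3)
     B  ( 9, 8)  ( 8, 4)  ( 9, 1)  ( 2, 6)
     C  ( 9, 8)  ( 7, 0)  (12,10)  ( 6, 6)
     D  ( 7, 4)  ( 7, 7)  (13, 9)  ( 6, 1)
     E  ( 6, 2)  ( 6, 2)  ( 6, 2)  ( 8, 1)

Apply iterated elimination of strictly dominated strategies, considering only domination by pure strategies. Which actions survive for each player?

Remaining: P1:{A,C,D} P2:{P,Q,R}

P1 drop B (A beats it: P:12>9 Q:11>8 R:10>9 S:4>2)
P2 drop S (P beats it: A:8>3 C:8>6 D:4>1 E:2>1)
P1 drop E (A beats it: P:12>6 Q:11>6 R:10>6)
P1→{A,C,D} P2→{P,Q,R}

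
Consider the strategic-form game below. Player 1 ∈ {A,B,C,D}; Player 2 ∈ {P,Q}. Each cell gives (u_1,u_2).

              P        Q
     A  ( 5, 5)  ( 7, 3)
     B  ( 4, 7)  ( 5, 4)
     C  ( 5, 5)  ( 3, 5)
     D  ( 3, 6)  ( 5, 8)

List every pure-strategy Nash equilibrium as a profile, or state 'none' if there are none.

(A,P): NE
(A,Q): not NE [P2→P gives 5>3]
(B,P): not NE [P1→C gives 5>4]
(B,Q): not NE [P1→A gives 7>5; P2→P gives 7>4]
(C,P): NE
(C,Q): not NE [P1→A gives 7>3]
(D,P): not NE [P1→C gives 5>3; P2→Q gives 8>6]
(D,Q): not NE [P1→A gives 7>5]

NE set: (A,P), (C,P)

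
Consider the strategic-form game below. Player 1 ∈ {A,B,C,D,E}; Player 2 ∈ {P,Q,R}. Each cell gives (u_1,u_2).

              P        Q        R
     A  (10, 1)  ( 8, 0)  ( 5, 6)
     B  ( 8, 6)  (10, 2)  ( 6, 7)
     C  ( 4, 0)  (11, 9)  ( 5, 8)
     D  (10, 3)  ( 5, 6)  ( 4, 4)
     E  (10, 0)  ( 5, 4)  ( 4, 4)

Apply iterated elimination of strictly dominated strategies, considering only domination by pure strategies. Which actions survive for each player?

P2 drop P (R beats it: A:6>1 B:7>6 C:8>0 D:4>3 E:4>0)
P1 drop A (B beats it: Q:10>8 R:6>5)
P1 drop D (B beats it: Q:10>5 R:6>4)
P1 drop E (B beats it: Q:10>5 R:6>4)
P1→{B,C} P2→{Q,R}

Survivors P1:{B,C} P2:{Q,R}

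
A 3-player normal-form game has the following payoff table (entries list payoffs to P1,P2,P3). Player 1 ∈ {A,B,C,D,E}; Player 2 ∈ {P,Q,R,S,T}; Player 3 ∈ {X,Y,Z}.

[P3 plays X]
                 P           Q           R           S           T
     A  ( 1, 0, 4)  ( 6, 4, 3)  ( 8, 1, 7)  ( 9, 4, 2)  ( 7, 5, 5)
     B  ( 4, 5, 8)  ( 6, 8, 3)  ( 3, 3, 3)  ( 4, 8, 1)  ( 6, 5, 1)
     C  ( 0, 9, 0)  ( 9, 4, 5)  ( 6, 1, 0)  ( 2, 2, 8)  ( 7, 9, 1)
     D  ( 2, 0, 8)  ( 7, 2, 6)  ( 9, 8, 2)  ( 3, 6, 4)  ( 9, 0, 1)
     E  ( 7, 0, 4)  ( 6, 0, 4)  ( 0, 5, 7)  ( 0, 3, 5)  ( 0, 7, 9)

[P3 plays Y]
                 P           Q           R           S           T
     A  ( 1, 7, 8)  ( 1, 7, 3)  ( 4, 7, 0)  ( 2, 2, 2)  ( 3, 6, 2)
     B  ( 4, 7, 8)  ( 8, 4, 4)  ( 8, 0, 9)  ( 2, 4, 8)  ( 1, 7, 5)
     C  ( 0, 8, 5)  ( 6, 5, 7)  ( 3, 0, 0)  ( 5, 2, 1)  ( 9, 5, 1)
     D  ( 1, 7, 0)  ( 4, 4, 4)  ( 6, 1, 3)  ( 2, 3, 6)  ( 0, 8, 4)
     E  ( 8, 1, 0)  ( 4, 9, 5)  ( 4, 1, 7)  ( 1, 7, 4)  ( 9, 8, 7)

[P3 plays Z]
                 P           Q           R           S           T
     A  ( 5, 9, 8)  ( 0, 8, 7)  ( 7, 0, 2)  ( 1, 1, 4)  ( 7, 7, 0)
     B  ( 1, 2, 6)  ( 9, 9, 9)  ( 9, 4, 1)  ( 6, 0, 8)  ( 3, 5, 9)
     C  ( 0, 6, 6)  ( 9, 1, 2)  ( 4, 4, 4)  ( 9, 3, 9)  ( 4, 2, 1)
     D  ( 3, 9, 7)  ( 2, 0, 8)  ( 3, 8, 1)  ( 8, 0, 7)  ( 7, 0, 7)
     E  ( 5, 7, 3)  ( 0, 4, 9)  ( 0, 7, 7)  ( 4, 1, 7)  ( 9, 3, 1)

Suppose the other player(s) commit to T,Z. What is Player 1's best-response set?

argmax u_1 = {E}

u_1(A vs T,Z) = 7
u_1(B vs T,Z) = 3
u_1(C vs T,Z) = 4
u_1(D vs T,Z) = 7
u_1(E vs T,Z) = 9
max payoff 9 at {E}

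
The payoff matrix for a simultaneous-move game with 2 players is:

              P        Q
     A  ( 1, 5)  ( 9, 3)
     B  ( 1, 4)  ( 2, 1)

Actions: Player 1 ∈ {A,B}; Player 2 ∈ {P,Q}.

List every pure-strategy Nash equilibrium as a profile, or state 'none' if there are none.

(A,P): NE
(A,Q): not NE [P2→P gives 5>3]
(B,P): NE
(B,Q): not NE [P1→A gives 9>2; P2→P gives 4>1]

Nash profiles: (A,P), (B,P)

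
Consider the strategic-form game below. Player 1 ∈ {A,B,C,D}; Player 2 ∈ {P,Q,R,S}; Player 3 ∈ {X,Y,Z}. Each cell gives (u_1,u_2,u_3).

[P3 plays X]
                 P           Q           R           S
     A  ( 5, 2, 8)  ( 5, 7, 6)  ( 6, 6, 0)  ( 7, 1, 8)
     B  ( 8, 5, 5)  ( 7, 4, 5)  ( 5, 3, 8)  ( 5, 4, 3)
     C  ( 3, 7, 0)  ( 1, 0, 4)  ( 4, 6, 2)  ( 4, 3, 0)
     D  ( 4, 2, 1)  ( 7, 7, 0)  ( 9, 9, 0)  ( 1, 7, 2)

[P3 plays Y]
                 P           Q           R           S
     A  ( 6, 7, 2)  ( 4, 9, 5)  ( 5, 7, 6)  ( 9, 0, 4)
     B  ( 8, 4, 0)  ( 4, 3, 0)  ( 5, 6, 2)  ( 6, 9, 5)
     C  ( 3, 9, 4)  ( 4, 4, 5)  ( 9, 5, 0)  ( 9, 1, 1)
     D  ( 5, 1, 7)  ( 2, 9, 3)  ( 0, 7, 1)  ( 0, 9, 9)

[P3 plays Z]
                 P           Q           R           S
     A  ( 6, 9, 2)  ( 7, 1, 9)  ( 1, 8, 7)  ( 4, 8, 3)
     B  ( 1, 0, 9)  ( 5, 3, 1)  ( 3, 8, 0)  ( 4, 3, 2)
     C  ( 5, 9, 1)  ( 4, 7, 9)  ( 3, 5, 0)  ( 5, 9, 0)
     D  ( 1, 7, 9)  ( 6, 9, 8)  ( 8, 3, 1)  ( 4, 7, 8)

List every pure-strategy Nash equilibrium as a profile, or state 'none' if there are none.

(A,P,X): not NE [P1→B gives 8>5; P2→Q gives 7>2]
(A,P,Y): not NE [P1→B gives 8>6; P2→Q gives 9>7; P3→X gives 8>2]
(A,P,Z): not NE [P3→X gives 8>2]
(A,Q,X): not NE [P1→D gives 7>5; P3→Z gives 9>6]
(A,Q,Y): not NE [P3→Z gives 9>5]
(A,Q,Z): not NE [P2→P gives 9>1]
(A,R,X): not NE [P1→D gives 9>6; P2→Q gives 7>6; P3→Z gives 7>0]
(A,R,Y): not NE [P1→C gives 9>5; P2→Q gives 9>7; P3→Z gives 7>6]
(A,R,Z): not NE [P1→D gives 8>1; P2→P gives 9>8]
(A,S,X): not NE [P2→Q gives 7>1]
(A,S,Y): not NE [P2→Q gives 9>0; P3→X gives 8>4]
(A,S,Z): not NE [P1→C gives 5>4; P2→P gives 9>8; P3→X gives 8>3]
(B,P,X): not NE [P3→Z gives 9>5]
(B,P,Y): not NE [P2→S gives 9>4; P3→Z gives 9>0]
(B,P,Z): not NE [P1→A gives 6>1; P2→R gives 8>0]
(B,Q,X): not NE [P2→P gives 5>4]
(B,Q,Y): not NE [P2→S gives 9>3; P3→X gives 5>0]
(B,Q,Z): not NE [P1→A gives 7>5; P2→R gives 8>3; P3→X gives 5>1]
(B,R,X): not NE [P1→D gives 9>5; P2→P gives 5>3]
(B,R,Y): not NE [P1→C gives 9>5; P2→S gives 9>6; P3→X gives 8>2]
(B,R,Z): not NE [P1→D gives 8>3; P3→X gives 8>0]
(B,S,X): not NE [P1→A gives 7>5; P2→P gives 5>4; P3→Y gives 5>3]
(B,S,Y): not NE [P1→C gives 9>6]
(B,S,Z): not NE [P1→C gives 5>4; P2→R gives 8>3; P3→Y gives 5>2]
(C,P,X): not NE [P1→B gives 8>3; P3→Y gives 4>0]
(C,P,Y): not NE [P1→B gives 8>3]
(C,P,Z): not NE [P1→A gives 6>5; P3→Y gives 4>1]
(C,Q,X): not NE [P1→D gives 7>1; P2→P gives 7>0; P3→Z gives 9>4]
(C,Q,Y): not NE [P2→P gives 9>4; P3→Z gives 9>5]
(C,Q,Z): not NE [P1→A gives 7>4; P2→S gives 9>7]
(C,R,X): not NE [P1→D gives 9>4; P2→P gives 7>6]
(C,R,Y): not NE [P2→P gives 9>5; P3→X gives 2>0]
(C,R,Z): not NE [P1→D gives 8>3; P2→S gives 9>5; P3→X gives 2>0]
(C,S,X): not NE [P1→A gives 7>4; P2→P gives 7>3; P3→Y gives 1>0]
(C,S,Y): not NE [P2→P gives 9>1]
(C,S,Z): not NE [P3→Y gives 1>0]
(D,P,X): not NE [P1→B gives 8>4; P2→R gives 9>2; P3→Z gives 9>1]
(D,P,Y): not NE [P1→B gives 8>5; P2→S gives 9>1; P3→Z gives 9>7]
(D,P,Z): not NE [P1→A gives 6>1; P2→Q gives 9>7]
(D,Q,X): not NE [P2→R gives 9>7; P3→Z gives 8>0]
(D,Q,Y): not NE [P1→C gives 4>2; P3→Z gives 8>3]
(D,Q,Z): not NE [P1→A gives 7>6]
(D,R,X): not NE [P3→Z gives 1>0]
(D,R,Y): not NE [P1→C gives 9>0; P2→S gives 9>7]
(D,R,Z): not NE [P2→Q gives 9>3]
(D,S,X): not NE [P1→A gives 7>1; P2→R gives 9>7; P3→Y gives 9>2]
(D,S,Y): not NE [P1→C gives 9>0]
(D,S,Z): not NE [P1→C gives 5>4; P2→Q gives 9>7; P3→Y gives 9>8]

No pure NE.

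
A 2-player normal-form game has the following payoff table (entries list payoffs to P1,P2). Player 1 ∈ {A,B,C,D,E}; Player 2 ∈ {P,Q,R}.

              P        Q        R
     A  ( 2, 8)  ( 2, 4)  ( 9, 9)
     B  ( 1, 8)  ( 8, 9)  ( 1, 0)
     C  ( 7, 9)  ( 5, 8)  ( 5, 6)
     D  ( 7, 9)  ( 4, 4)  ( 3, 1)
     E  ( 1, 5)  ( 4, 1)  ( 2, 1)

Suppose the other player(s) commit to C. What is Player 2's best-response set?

argmax u_2 = {P}

u_2(P vs C) = 9
u_2(Q vs C) = 8
u_2(R vs C) = 6
max payoff 9 at {P}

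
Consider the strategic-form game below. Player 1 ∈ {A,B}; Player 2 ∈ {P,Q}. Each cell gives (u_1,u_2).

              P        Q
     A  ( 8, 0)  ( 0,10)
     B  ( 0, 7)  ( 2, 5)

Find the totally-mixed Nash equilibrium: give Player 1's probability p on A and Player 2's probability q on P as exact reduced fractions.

P1 indiff ⇒ q·8+(1-q)·0 = q·0+(1-q)·2 ⇒ q(8) = (1-q)(2) ⇒ q = 1/5
P2 indiff ⇒ p·0+(1-p)·7 = p·10+(1-p)·5 ⇒ p(-10) = (1-p)(-2) ⇒ p = 1/6

P1 mixes 1/6 on A; P2 mixes 1/5 on P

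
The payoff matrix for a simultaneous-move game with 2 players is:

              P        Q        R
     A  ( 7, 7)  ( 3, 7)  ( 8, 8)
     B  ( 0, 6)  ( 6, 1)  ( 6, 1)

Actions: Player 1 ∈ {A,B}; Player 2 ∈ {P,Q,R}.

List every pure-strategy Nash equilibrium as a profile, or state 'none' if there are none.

(A,P): not NE [P2→R gives 8>7]
(A,Q): not NE [P1→B gives 6>3; P2→R gives 8>7]
(A,R): NE
(B,P): not NE [P1→A gives 7>0]
(B,Q): not NE [P2→P gives 6>1]
(B,R): not NE [P1→A gives 8>6; P2→P gives 6>1]

NE set: (A,R)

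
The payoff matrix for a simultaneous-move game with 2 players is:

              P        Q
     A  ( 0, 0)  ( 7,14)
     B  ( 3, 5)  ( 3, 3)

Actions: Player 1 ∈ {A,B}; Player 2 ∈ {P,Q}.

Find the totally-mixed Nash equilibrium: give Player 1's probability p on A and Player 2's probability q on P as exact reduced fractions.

p=1/8, q=4/7

P1 indiff ⇒ q·0+(1-q)·7 = q·3+(1-q)·3 ⇒ q(-3) = (1-q)(-4) ⇒ q = 4/7
P2 indiff ⇒ p·0+(1-p)·5 = p·14+(1-p)·3 ⇒ p(-14) = (1-p)(-2) ⇒ p = 1/8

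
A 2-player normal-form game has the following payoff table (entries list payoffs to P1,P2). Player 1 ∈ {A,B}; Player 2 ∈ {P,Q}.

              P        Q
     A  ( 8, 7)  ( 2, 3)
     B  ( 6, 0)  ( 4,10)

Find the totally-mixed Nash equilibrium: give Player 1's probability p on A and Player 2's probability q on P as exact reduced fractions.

P1 indiff ⇒ q·8+(1-q)·2 = q·6+(1-q)·4 ⇒ q(2) = (1-q)(2) ⇒ q = 1/2
P2 indiff ⇒ p·7+(1-p)·0 = p·3+(1-p)·10 ⇒ p(4) = (1-p)(10) ⇒ p = 5/7

P1 mixes 5/7 on A; P2 mixes 1/2 on P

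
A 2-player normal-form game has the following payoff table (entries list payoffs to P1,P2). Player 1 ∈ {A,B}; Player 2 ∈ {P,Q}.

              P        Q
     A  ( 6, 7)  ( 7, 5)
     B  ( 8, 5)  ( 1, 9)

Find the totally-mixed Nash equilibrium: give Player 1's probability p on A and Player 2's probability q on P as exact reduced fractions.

(p,q) = (2/3, 3/4)

P1 indiff ⇒ q·6+(1-q)·7 = q·8+(1-q)·1 ⇒ q(-2) = (1-q)(-6) ⇒ q = 3/4
P2 indiff ⇒ p·7+(1-p)·5 = p·5+(1-p)·9 ⇒ p(2) = (1-p)(4) ⇒ p = 2/3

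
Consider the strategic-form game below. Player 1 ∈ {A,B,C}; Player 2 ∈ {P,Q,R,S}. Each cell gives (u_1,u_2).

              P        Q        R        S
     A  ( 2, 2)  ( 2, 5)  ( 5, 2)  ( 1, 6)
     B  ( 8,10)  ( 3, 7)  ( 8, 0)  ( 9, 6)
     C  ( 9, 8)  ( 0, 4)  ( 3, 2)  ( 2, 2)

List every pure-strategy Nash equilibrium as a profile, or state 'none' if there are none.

(A,P): not NE [P1→C gives 9>2; P2→S gives 6>2]
(A,Q): not NE [P1→B gives 3>2; P2→S gives 6>5]
(A,R): not NE [P1→B gives 8>5; P2→S gives 6>2]
(A,S): not NE [P1→B gives 9>1]
(B,P): not NE [P1→C gives 9>8]
(B,Q): not NE [P2→P gives 10>7]
(B,R): not NE [P2→P gives 10>0]
(B,S): not NE [P2→P gives 10>6]
(C,P): NE
(C,Q): not NE [P1→B gives 3>0; P2→P gives 8>4]
(C,R): not NE [P1→B gives 8>3; P2→P gives 8>2]
(C,S): not NE [P1→B gives 9>2; P2→P gives 8>2]

NE set: (C,P)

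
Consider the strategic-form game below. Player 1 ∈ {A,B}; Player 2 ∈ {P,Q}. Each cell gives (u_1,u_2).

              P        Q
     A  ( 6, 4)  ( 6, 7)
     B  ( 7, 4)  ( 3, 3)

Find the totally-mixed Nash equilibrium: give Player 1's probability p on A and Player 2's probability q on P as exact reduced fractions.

(p,q) = (1/4, 3/4)

P1 indiff ⇒ q·6+(1-q)·6 = q·7+(1-q)·3 ⇒ q(-1) = (1-q)(-3) ⇒ q = 3/4
P2 indiff ⇒ p·4+(1-p)·4 = p·7+(1-p)·3 ⇒ p(-3) = (1-p)(-1) ⇒ p = 1/4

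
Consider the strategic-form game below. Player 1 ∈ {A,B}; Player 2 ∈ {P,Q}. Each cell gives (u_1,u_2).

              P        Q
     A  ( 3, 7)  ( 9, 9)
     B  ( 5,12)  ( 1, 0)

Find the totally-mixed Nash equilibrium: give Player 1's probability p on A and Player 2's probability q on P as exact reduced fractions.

(p,q) = (6/7, 4/5)

P1 indiff ⇒ q·3+(1-q)·9 = q·5+(1-q)·1 ⇒ q(-2) = (1-q)(-8) ⇒ q = 4/5
P2 indiff ⇒ p·7+(1-p)·12 = p·9+(1-p)·0 ⇒ p(-2) = (1-p)(-12) ⇒ p = 6/7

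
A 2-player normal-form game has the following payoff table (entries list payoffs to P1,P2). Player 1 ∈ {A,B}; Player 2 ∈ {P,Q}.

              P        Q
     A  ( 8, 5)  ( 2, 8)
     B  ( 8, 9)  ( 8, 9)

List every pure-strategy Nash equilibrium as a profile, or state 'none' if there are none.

NE set: (B,P), (B,Q)

(A,P): not NE [P2→Q gives 8>5]
(A,Q): not NE [P1→B gives 8>2]
(B,P): NE
(B,Q): NE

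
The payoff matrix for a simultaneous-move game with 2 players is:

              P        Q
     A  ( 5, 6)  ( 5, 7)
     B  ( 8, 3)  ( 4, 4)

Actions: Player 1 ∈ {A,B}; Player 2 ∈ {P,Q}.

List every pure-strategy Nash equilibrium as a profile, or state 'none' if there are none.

NE set: (A,Q)

(A,P): not NE [P1→B gives 8>5; P2→Q gives 7>6]
(A,Q): NE
(B,P): not NE [P2→Q gives 4>3]
(B,Q): not NE [P1→A gives 5>4]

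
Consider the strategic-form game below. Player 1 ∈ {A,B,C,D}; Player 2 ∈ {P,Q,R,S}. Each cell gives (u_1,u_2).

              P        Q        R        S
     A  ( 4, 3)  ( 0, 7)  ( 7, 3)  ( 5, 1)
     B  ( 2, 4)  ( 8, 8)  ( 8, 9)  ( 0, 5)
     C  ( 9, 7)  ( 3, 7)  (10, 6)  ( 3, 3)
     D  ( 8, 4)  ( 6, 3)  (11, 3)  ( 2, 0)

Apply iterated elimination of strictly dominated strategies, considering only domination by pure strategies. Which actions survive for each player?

Survivors P1:{B,C,D} P2:{P,Q,R}

P2 drop S (Q beats it: A:7>1 B:8>5 C:7>3 D:3>0)
P1 drop A (C beats it: P:9>4 Q:3>0 R:10>7)
P1→{B,C,D} P2→{P,Q,R}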